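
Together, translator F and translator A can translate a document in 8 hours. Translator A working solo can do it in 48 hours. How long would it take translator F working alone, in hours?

48/5 hours

Combined rate is 1/8 per hour.
Known contribution: 1/48 per hour.
So translator F's rate is 1/8 − 1/48 = 5/48, meaning 48/5 hours alone.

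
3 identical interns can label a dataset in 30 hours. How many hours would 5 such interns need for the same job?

Total work is 3·30 = 90 intern-hours.
With 5 interns: 90/5 = 18 hours.

18 hours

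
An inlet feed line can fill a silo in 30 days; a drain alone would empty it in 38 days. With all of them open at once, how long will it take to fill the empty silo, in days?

285/2 days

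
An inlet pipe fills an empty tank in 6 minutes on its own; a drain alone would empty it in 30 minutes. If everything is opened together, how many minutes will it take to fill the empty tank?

Net rate = 1/6 − 1/30 = (5 − 1)/30 = 4/30 = 2/15 per minute.
Filling time = 1 ÷ (2/15) = 15/2 minutes.

15/2 minutes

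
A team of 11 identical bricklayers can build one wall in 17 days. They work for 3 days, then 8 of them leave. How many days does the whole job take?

163/3 days

One bricklayer does 1/187 of the job per day.
After 3 days with 11 bricklayers, 3/17 is done (14/17 left).
With 3 bricklayers the rate is 3/187, so the rest takes 14/17 ÷ 3/187 = 154/3 days.
Total = 3 + 154/3 = 163/3 days.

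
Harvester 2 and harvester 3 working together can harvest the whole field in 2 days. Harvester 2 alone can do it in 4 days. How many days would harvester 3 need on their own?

4 days

Combined rate is 1/2 per day.
Known contribution: 1/4 per day.
So harvester 3's rate is 1/2 − 1/4 = 1/4, meaning 4 days alone.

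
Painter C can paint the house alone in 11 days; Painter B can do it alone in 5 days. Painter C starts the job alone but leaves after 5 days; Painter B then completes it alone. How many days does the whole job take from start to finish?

In 5 days Painter C does 5/11 of the job, leaving 6/11.
Painter B works at 1/5 per day, so finishing takes 6/11 ÷ 1/5 = 30/11 days.
Total time = 5 + 30/11 = 85/11 days.

85/11 days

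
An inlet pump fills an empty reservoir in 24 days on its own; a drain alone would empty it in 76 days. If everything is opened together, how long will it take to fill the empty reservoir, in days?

Net rate = 1/24 − 1/76 = (19 − 6)/456 = 13/456 per day.
Filling time = 1 ÷ (13/456) = 456/13 days.

456/13 days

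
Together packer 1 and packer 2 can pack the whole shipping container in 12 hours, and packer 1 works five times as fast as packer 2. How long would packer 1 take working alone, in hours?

Let packer 2's rate be r; then packer 1's rate is 5r, so together (5 + 1)r = 6r = 1/12.
Thus r = 1/72 per hour.
Packer 2 alone: 72 hours; packer 1 alone: 72/5 hours.

72/5 hours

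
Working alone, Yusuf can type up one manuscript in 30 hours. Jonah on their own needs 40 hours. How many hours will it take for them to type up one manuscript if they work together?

120/7 hours

Combined rate: 1/30 + 1/40 = (4 + 3)/120 = 7/120 per hour.
Time = 1 ÷ (7/120) = 120/7 hours.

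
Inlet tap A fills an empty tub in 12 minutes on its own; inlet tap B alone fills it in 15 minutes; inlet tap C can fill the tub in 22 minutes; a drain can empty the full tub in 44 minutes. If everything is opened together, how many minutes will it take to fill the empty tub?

Net rate = 1/12 + 1/15 + 1/22 − 1/44 = (55 + 44 + 30 − 15)/660 = 114/660 = 19/110 per minute.
Filling time = 1 ÷ (19/110) = 110/19 minutes.

110/19 minutes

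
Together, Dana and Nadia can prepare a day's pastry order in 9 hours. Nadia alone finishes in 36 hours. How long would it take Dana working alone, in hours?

12 hours

Combined rate is 1/9 per hour.
Known contribution: 1/36 per hour.
So Dana's rate is 1/9 − 1/36 = 1/12, meaning 12 hours alone.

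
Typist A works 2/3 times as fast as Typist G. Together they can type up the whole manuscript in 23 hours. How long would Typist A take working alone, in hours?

Let Typist G's rate be r; then Typist A's rate is (2/3)r, so together (2/3 + 1)r = (5/3)r = 1/23.
Thus r = 3/115 per hour.
Typist G alone: 115/3 hours; Typist A alone: 115/2 hours.

115/2 hours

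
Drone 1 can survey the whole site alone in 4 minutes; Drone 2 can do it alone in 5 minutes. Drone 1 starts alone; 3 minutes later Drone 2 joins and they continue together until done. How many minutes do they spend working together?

5/9 minutes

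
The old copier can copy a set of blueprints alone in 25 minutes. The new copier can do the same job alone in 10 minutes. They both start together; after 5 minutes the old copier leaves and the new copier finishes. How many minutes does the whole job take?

8 minutes

In the first 5 minutes the combined rate is 7/50, so 7/10 of the job is done, leaving 3/10.
After the old copier leaves the rate is 1/10 per minute; the remaining 3/10 takes 3 minutes.
Total = 5 + 3 = 8 minutes.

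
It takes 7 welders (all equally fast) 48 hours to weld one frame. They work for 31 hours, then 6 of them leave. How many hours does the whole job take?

150 hours

One welder does 1/336 of the job per hour.
After 31 hours with 7 welders, 31/48 is done (17/48 left).
With 1 welder the rate is 1/336, so the rest takes 17/48 ÷ 1/336 = 119 hours.
Total = 31 + 119 = 150 hours.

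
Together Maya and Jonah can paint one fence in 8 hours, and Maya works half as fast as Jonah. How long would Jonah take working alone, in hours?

12 hours

Let Jonah's rate be r; then Maya's rate is (1/2)r, so together (1/2 + 1)r = (3/2)r = 1/8.
Thus r = 1/12 per hour.
Jonah alone: 12 hours; Maya alone: 24 hours.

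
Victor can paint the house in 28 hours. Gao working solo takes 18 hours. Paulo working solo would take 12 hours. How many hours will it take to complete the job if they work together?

Combined rate: 1/28 + 1/18 + 1/12 = (9 + 14 + 21)/252 = 44/252 = 11/63 per hour.
Time = 1 ÷ (11/63) = 63/11 hours.

63/11 hours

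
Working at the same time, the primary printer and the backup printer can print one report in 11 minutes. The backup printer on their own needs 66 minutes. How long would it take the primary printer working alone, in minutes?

Combined rate is 1/11 per minute.
Known contribution: 1/66 per minute.
So the primary printer's rate is 1/11 − 1/66 = 5/66, meaning 66/5 minutes alone.

66/5 minutes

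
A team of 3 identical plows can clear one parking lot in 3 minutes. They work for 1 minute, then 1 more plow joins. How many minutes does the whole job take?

5/2 minutes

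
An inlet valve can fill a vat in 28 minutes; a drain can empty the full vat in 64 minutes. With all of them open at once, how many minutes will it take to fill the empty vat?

Net rate = 1/28 − 1/64 = (16 − 7)/448 = 9/448 per minute.
Filling time = 1 ÷ (9/448) = 448/9 minutes.

448/9 minutes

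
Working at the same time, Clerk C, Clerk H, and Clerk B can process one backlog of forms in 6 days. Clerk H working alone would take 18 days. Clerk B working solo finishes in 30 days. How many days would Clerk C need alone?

90/7 days

Combined rate is 1/6 per day.
Known contribution: 1/18 + 1/30 = (5 + 3)/90 = 8/90 = 4/45 per day.
So Clerk C's rate is 1/6 − 4/45 = 7/90, meaning 90/7 days alone.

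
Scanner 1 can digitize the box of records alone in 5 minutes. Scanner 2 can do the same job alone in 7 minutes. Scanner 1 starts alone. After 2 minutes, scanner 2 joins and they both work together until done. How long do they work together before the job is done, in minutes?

7/4 minutes

In the first 2 minutes scanner 1 alone does 2/5 of the job, leaving 3/5.
Once everyone is working, combined rate: 1/5 + 1/7 = (7 + 5)/35 = 12/35 per minute.
Remaining 3/5 at 12/35 per minute takes 7/4 minutes.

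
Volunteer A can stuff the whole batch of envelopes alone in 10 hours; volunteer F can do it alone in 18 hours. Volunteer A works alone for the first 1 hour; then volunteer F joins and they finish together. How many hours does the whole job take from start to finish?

95/14 hours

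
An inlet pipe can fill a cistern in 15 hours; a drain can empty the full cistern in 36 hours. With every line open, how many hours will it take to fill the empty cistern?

Net rate = 1/15 − 1/36 = (12 − 5)/180 = 7/180 per hour.
Filling time = 1 ÷ (7/180) = 180/7 hours.

180/7 hours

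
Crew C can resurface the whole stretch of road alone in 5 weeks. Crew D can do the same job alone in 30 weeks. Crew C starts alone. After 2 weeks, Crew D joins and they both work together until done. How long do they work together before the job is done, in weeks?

In the first 2 weeks Crew C alone does 2/5 of the job, leaving 3/5.
Once everyone is working, combined rate: 1/5 + 1/30 = (6 + 1)/30 = 7/30 per week.
Remaining 3/5 at 7/30 per week takes 18/7 weeks.

18/7 weeks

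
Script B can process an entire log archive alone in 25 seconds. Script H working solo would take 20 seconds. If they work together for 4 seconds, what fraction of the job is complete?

9/25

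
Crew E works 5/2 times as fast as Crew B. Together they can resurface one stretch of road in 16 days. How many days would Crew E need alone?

Let Crew B's rate be r; then Crew E's rate is (5/2)r, so together (5/2 + 1)r = (7/2)r = 1/16.
Thus r = 1/56 per day.
Crew B alone: 56 days; Crew E alone: 112/5 days.

112/5 days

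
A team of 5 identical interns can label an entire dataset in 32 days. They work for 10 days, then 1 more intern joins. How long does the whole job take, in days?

One intern does 1/160 of the job per day.
After 10 days with 5 interns, 5/16 is done (11/16 left).
With 6 interns the rate is 6/160 = 3/80, so the rest takes 11/16 ÷ 3/80 = 55/3 days.
Total = 10 + 55/3 = 85/3 days.

85/3 days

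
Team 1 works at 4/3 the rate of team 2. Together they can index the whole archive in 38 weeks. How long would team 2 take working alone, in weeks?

266/3 weeks

Let team 2's rate be r; then team 1's rate is (4/3)r, so together (4/3 + 1)r = (7/3)r = 1/38.
Thus r = 3/266 per week.
Team 2 alone: 266/3 weeks; team 1 alone: 133/2 weeks.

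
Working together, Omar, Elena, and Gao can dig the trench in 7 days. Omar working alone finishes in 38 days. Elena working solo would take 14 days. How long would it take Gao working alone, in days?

133/6 days

Combined rate is 1/7 per day.
Known contribution: 1/38 + 1/14 = (7 + 19)/266 = 26/266 = 13/133 per day.
So Gao's rate is 1/7 − 13/133 = 6/133, meaning 133/6 days alone.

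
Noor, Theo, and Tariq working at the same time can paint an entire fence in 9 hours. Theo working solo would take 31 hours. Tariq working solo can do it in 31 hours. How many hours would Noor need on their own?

279/13 hours

Combined rate is 1/9 per hour.
Known contribution: 1/31 + 1/31 = (1 + 1)/31 = 2/31 per hour.
So Noor's rate is 1/9 − 2/31 = 13/279, meaning 279/13 hours alone.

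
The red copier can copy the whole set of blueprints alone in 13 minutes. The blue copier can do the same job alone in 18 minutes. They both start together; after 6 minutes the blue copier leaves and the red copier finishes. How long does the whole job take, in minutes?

26/3 minutes

In the first 6 minutes the combined rate is 31/234, so 31/39 of the job is done, leaving 8/39.
After the blue copier leaves the rate is 1/13 per minute; the remaining 8/39 takes 8/3 minutes.
Total = 6 + 8/3 = 26/3 minutes.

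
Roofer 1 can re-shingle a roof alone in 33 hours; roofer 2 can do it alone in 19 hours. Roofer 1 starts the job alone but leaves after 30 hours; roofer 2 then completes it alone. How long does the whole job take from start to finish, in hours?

In 30 hours roofer 1 does 30/33 = 10/11 of the job, leaving 1/11.
Roofer 2 works at 1/19 per hour, so finishing takes 1/11 ÷ 1/19 = 19/11 hours.
Total time = 30 + 19/11 = 349/11 hours.

349/11 hours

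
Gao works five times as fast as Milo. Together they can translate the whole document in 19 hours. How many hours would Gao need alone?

Let Milo's rate be r; then Gao's rate is 5r, so together (5 + 1)r = 6r = 1/19.
Thus r = 1/114 per hour.
Milo alone: 114 hours; Gao alone: 114/5 hours.

114/5 hours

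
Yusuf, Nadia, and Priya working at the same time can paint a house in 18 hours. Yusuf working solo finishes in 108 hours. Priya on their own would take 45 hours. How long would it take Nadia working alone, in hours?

540/13 hours

Combined rate is 1/18 per hour.
Known contribution: 1/108 + 1/45 = (5 + 12)/540 = 17/540 per hour.
So Nadia's rate is 1/18 − 17/540 = 13/540, meaning 540/13 hours alone.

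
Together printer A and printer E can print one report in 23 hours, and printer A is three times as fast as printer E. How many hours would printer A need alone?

Let printer E's rate be r; then printer A's rate is 3r, so together (3 + 1)r = 4r = 1/23.
Thus r = 1/92 per hour.
Printer E alone: 92 hours; printer A alone: 92/3 hours.

92/3 hours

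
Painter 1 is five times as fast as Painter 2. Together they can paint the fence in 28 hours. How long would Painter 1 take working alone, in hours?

168/5 hours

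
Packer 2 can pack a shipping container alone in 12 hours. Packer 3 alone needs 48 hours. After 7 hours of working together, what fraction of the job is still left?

Combined rate: 1/12 + 1/48 = (4 + 1)/48 = 5/48 per hour.
In 7 hours they complete 7·5/48 = 35/48 of the job.
So 13/48 remains.

13/48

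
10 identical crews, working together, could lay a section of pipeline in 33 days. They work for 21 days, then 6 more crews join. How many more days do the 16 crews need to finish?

15/2 days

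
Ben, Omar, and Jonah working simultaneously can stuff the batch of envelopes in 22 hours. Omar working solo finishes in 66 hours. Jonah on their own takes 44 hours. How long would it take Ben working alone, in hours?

Combined rate is 1/22 per hour.
Known contribution: 1/66 + 1/44 = (2 + 3)/132 = 5/132 per hour.
So Ben's rate is 1/22 − 5/132 = 1/132, meaning 132 hours alone.

132 hours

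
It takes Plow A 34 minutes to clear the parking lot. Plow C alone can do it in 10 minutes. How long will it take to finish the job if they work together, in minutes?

85/11 minutes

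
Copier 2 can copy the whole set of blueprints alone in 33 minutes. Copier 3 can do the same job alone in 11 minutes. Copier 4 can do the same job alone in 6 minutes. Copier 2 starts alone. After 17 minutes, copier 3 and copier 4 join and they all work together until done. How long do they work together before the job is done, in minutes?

In the first 17 minutes copier 2 alone does 17/33 of the job, leaving 16/33.
Once everyone is working, combined rate: 1/33 + 1/11 + 1/6 = (2 + 6 + 11)/66 = 19/66 per minute.
Remaining 16/33 at 19/66 per minute takes 32/19 minutes.

32/19 minutes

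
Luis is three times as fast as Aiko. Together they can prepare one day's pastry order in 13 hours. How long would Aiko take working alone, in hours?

52 hours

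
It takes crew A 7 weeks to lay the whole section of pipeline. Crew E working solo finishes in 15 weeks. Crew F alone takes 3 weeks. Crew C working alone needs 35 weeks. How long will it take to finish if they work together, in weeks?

Combined rate: 1/7 + 1/15 + 1/3 + 1/35 = (15 + 7 + 35 + 3)/105 = 60/105 = 4/7 per week.
Time = 1 ÷ (4/7) = 7/4 weeks.

7/4 weeks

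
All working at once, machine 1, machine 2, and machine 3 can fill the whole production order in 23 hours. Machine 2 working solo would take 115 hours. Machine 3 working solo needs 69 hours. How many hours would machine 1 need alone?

345/7 hours

Combined rate is 1/23 per hour.
Known contribution: 1/115 + 1/69 = (3 + 5)/345 = 8/345 per hour.
So machine 1's rate is 1/23 − 8/345 = 7/345, meaning 345/7 hours alone.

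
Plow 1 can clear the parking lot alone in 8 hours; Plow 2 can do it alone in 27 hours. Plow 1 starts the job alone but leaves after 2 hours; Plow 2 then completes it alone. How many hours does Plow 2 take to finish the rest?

81/4 hours

In 2 hours Plow 1 does 2/8 = 1/4 of the job, leaving 3/4.
Plow 2 works at 1/27 per hour, so finishing takes 3/4 ÷ 1/27 = 81/4 hours.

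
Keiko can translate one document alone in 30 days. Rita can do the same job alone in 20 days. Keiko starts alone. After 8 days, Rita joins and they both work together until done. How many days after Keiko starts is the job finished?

84/5 days

In the first 8 days Keiko alone does 8/30 = 4/15 of the job, leaving 11/15.
Once everyone is working, combined rate: 1/30 + 1/20 = (2 + 3)/60 = 5/60 = 1/12 per day.
Remaining 11/15 at 1/12 per day takes 44/5 days.
Total from the start = 8 + 44/5 = 84/5 days.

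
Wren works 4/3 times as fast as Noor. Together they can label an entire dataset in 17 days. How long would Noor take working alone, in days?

Let Noor's rate be r; then Wren's rate is (4/3)r, so together (4/3 + 1)r = (7/3)r = 1/17.
Thus r = 3/119 per day.
Noor alone: 119/3 days; Wren alone: 119/4 days.

119/3 days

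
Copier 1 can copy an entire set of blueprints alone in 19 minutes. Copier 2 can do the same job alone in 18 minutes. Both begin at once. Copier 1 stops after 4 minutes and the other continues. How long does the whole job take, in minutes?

270/19 minutes

In the first 4 minutes the combined rate is 37/342, so 74/171 of the job is done, leaving 97/171.
After copier 1 leaves the rate is 1/18 per minute; the remaining 97/171 takes 194/19 minutes.
Total = 4 + 194/19 = 270/19 minutes.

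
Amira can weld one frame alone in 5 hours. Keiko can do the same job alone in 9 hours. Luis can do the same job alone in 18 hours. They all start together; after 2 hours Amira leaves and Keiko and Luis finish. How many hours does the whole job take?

In the first 2 hours the combined rate is 11/30, so 11/15 of the job is done, leaving 4/15.
After Amira leaves the rate is 1/6 per hour; the remaining 4/15 takes 8/5 hours.
Total = 2 + 8/5 = 18/5 hours.

18/5 hours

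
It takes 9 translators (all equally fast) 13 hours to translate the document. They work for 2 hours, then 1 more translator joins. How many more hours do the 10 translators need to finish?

One translator does 1/117 of the job per hour.
After 2 hours with 9 translators, 2/13 is done (11/13 left).
With 10 translators the rate is 10/117, so the rest takes 11/13 ÷ 10/117 = 99/10 hours.

99/10 hours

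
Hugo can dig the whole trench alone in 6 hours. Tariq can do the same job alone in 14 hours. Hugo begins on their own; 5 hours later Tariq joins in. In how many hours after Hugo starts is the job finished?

In the first 5 hours Hugo alone does 5/6 of the job, leaving 1/6.
Once everyone is working, combined rate: 1/6 + 1/14 = (7 + 3)/42 = 10/42 = 5/21 per hour.
Remaining 1/6 at 5/21 per hour takes 7/10 hours.
Total from the start = 5 + 7/10 = 57/10 hours.

57/10 hours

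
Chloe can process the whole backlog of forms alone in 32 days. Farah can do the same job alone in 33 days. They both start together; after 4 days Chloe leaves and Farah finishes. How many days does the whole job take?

231/8 days

In the first 4 days the combined rate is 65/1056, so 65/264 of the job is done, leaving 199/264.
After Chloe leaves the rate is 1/33 per day; the remaining 199/264 takes 199/8 days.
Total = 4 + 199/8 = 231/8 days.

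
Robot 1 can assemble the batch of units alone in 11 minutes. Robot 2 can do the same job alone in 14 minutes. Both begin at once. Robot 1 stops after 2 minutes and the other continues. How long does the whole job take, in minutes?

126/11 minutes

In the first 2 minutes the combined rate is 25/154, so 25/77 of the job is done, leaving 52/77.
After robot 1 leaves the rate is 1/14 per minute; the remaining 52/77 takes 104/11 minutes.
Total = 2 + 104/11 = 126/11 minutes.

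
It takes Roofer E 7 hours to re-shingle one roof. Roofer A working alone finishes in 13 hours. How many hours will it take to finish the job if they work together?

91/20 hours

With two workers the combined time is the product over the sum: 7·13/(7+13) = 91/20 hours.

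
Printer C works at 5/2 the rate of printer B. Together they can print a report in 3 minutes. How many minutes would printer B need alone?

Let printer B's rate be r; then printer C's rate is (5/2)r, so together (5/2 + 1)r = (7/2)r = 1/3.
Thus r = 2/21 per minute.
Printer B alone: 21/2 minutes; printer C alone: 21/5 minutes.

21/2 minutes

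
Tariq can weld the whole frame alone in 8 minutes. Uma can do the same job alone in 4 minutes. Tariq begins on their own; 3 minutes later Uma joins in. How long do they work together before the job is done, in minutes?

5/3 minutes

In the first 3 minutes Tariq alone does 3/8 of the job, leaving 5/8.
Once everyone is working, combined rate: 1/8 + 1/4 = (1 + 2)/8 = 3/8 per minute.
Remaining 5/8 at 3/8 per minute takes 5/3 minutes.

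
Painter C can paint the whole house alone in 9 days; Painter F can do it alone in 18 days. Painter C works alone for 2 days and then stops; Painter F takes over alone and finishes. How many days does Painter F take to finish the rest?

In 2 days Painter C does 2/9 of the job, leaving 7/9.
Painter F works at 1/18 per day, so finishing takes 7/9 ÷ 1/18 = 14 days.

14 days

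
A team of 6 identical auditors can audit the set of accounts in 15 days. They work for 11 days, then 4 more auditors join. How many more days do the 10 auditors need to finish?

12/5 days

One auditor does 1/90 of the job per day.
After 11 days with 6 auditors, 11/15 is done (4/15 left).
With 10 auditors the rate is 10/90 = 1/9, so the rest takes 4/15 ÷ 1/9 = 12/5 days.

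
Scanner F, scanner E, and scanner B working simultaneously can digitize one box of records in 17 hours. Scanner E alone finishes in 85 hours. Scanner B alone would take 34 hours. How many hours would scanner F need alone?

170/3 hours

Combined rate is 1/17 per hour.
Known contribution: 1/85 + 1/34 = (2 + 5)/170 = 7/170 per hour.
So scanner F's rate is 1/17 − 7/170 = 3/170, meaning 170/3 hours alone.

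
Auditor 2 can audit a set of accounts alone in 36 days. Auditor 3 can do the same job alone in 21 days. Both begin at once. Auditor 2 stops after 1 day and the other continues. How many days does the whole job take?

In the first 1 day the combined rate is 19/252, so 19/252 of the job is done, leaving 233/252.
After Auditor 2 leaves the rate is 1/21 per day; the remaining 233/252 takes 233/12 days.
Total = 1 + 233/12 = 245/12 days.

245/12 days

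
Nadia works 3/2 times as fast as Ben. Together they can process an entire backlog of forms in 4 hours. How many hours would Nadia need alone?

Let Ben's rate be r; then Nadia's rate is (3/2)r, so together (3/2 + 1)r = (5/2)r = 1/4.
Thus r = 1/10 per hour.
Ben alone: 10 hours; Nadia alone: 20/3 hours.

20/3 hours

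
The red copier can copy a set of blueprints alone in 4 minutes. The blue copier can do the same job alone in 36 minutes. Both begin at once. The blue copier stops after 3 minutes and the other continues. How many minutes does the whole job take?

11/3 minutes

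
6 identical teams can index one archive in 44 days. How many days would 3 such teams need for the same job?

Total work is 6·44 = 264 team-days.
With 3 teams: 264/3 = 88 days.

88 days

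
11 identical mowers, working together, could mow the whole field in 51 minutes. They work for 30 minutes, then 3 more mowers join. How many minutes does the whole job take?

93/2 minutes

One mower does 1/561 of the job per minute.
After 30 minutes with 11 mowers, 10/17 is done (7/17 left).
With 14 mowers the rate is 14/561, so the rest takes 7/17 ÷ 14/561 = 33/2 minutes.
Total = 30 + 33/2 = 93/2 minutes.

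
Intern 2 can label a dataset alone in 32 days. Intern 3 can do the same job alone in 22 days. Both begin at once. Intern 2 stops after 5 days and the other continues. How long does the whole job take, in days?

297/16 days

In the first 5 days the combined rate is 27/352, so 135/352 of the job is done, leaving 217/352.
After Intern 2 leaves the rate is 1/22 per day; the remaining 217/352 takes 217/16 days.
Total = 5 + 217/16 = 297/16 days.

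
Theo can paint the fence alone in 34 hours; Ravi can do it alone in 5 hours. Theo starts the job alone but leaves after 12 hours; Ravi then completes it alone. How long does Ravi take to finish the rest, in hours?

55/17 hours

In 12 hours Theo does 12/34 = 6/17 of the job, leaving 11/17.
Ravi works at 1/5 per hour, so finishing takes 11/17 ÷ 1/5 = 55/17 hours.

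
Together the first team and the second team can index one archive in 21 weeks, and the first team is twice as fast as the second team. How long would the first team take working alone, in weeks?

63/2 weeks

Let the second team's rate be r; then the first team's rate is 2r, so together (2 + 1)r = 3r = 1/21.
Thus r = 1/63 per week.
The second team alone: 63 weeks; the first team alone: 63/2 weeks.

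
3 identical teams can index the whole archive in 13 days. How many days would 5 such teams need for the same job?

39/5 days

Total work is 3·13 = 39 team-days.
With 5 teams: 39/5 days.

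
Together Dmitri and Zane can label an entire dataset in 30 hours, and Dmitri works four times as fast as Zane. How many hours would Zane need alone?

Let Zane's rate be r; then Dmitri's rate is 4r, so together (4 + 1)r = 5r = 1/30.
Thus r = 1/150 per hour.
Zane alone: 150 hours; Dmitri alone: 75/2 hours.

150 hours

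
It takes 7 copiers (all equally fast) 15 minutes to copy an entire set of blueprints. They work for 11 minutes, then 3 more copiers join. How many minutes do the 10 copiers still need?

14/5 minutes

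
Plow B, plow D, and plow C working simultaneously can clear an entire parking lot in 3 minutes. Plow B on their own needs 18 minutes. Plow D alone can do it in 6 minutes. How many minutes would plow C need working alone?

9 minutes

Combined rate is 1/3 per minute.
Known contribution: 1/18 + 1/6 = (1 + 3)/18 = 4/18 = 2/9 per minute.
So plow C's rate is 1/3 − 2/9 = 1/9, meaning 9 minutes alone.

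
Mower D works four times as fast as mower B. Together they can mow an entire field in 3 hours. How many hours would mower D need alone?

15/4 hours

Let mower B's rate be r; then mower D's rate is 4r, so together (4 + 1)r = 5r = 1/3.
Thus r = 1/15 per hour.
Mower B alone: 15 hours; mower D alone: 15/4 hours.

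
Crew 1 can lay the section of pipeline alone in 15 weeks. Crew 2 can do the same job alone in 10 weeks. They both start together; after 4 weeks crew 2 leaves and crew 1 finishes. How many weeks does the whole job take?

In the first 4 weeks the combined rate is 1/6, so 2/3 of the job is done, leaving 1/3.
After crew 2 leaves the rate is 1/15 per week; the remaining 1/3 takes 5 weeks.
Total = 4 + 5 = 9 weeks.

9 weeks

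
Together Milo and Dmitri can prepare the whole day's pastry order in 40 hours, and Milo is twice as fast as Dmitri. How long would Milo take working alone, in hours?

60 hours

Let Dmitri's rate be r; then Milo's rate is 2r, so together (2 + 1)r = 3r = 1/40.
Thus r = 1/120 per hour.
Dmitri alone: 120 hours; Milo alone: 60 hours.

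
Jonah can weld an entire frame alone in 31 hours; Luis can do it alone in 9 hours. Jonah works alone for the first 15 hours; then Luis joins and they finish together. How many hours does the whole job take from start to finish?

In 15 hours Jonah does 15/31 of the job, leaving 16/31.
Jonah and Luis together work at 40/279 per hour, so finishing takes 16/31 ÷ 40/279 = 18/5 hours.
Total time = 15 + 18/5 = 93/5 hours.

93/5 hours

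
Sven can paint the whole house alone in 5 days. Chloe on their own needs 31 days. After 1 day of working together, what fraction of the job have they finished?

36/155

Combined rate: 1/5 + 1/31 = (31 + 5)/155 = 36/155 per day.
In 1 day they complete 1·36/155 = 36/155 of the job.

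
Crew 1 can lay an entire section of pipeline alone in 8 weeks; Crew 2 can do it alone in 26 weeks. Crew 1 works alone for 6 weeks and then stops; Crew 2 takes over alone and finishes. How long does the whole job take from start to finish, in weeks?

25/2 weeks

In 6 weeks Crew 1 does 6/8 = 3/4 of the job, leaving 1/4.
Crew 2 works at 1/26 per week, so finishing takes 1/4 ÷ 1/26 = 13/2 weeks.
Total time = 6 + 13/2 = 25/2 weeks.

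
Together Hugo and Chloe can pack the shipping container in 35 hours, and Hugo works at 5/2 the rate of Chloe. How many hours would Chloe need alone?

Let Chloe's rate be r; then Hugo's rate is (5/2)r, so together (5/2 + 1)r = (7/2)r = 1/35.
Thus r = 2/245 per hour.
Chloe alone: 245/2 hours; Hugo alone: 49 hours.

245/2 hours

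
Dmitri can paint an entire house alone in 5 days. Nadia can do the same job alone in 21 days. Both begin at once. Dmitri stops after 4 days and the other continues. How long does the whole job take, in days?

In the first 4 days the combined rate is 26/105, so 104/105 of the job is done, leaving 1/105.
After Dmitri leaves the rate is 1/21 per day; the remaining 1/105 takes 1/5 days.
Total = 4 + 1/5 = 21/5 days.

21/5 days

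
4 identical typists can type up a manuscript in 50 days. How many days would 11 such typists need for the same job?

200/11 days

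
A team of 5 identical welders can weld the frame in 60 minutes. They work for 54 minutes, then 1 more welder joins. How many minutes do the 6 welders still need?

One welder does 1/300 of the job per minute.
After 54 minutes with 5 welders, 9/10 is done (1/10 left).
With 6 welders the rate is 6/300 = 1/50, so the rest takes 1/10 ÷ 1/50 = 5 minutes.

5 minutes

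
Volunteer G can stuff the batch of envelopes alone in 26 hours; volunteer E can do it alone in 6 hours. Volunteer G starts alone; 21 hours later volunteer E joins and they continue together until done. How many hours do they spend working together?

In 21 hours volunteer G does 21/26 of the job, leaving 5/26.
Volunteer G and volunteer E together work at 8/39 per hour, so finishing takes 5/26 ÷ 8/39 = 15/16 hours.

15/16 hours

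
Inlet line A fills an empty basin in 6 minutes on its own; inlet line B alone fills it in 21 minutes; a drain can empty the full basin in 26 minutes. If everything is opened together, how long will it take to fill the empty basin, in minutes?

91/16 minutes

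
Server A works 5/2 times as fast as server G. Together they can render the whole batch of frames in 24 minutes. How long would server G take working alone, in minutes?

84 minutes

Let server G's rate be r; then server A's rate is (5/2)r, so together (5/2 + 1)r = (7/2)r = 1/24.
Thus r = 1/84 per minute.
Server G alone: 84 minutes; server A alone: 168/5 minutes.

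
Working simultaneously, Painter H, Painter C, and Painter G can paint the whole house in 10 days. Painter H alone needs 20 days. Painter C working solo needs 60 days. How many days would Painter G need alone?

30 days

Combined rate is 1/10 per day.
Known contribution: 1/20 + 1/60 = (3 + 1)/60 = 4/60 = 1/15 per day.
So Painter G's rate is 1/10 − 1/15 = 1/30, meaning 30 days alone.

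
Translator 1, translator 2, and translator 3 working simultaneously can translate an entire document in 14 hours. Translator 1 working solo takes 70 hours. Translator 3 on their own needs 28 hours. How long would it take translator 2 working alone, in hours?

Combined rate is 1/14 per hour.
Known contribution: 1/70 + 1/28 = (2 + 5)/140 = 7/140 = 1/20 per hour.
So translator 2's rate is 1/14 − 1/20 = 3/140, meaning 140/3 hours alone.

140/3 hours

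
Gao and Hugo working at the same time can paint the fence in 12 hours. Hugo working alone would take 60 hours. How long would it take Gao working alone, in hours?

15 hours

Combined rate is 1/12 per hour.
Known contribution: 1/60 per hour.
So Gao's rate is 1/12 − 1/60 = 1/15, meaning 15 hours alone.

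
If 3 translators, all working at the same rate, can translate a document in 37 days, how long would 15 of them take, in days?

Total work is 3·37 = 111 translator-days.
With 15 translators: 111/15 = 37/5 days.

37/5 days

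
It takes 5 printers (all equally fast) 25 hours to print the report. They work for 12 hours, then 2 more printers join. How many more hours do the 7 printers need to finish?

65/7 hours

One printer does 1/125 of the job per hour.
After 12 hours with 5 printers, 12/25 is done (13/25 left).
With 7 printers the rate is 7/125, so the rest takes 13/25 ÷ 7/125 = 65/7 hours.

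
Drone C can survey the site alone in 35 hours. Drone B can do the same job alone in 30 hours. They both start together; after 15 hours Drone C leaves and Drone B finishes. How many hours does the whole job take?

In the first 15 hours the combined rate is 13/210, so 13/14 of the job is done, leaving 1/14.
After Drone C leaves the rate is 1/30 per hour; the remaining 1/14 takes 15/7 hours.
Total = 15 + 15/7 = 120/7 hours.

120/7 hours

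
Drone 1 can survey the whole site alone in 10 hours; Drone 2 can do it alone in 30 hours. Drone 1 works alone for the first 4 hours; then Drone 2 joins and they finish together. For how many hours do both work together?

9/2 hours

In 4 hours Drone 1 does 4/10 = 2/5 of the job, leaving 3/5.
Drone 1 and Drone 2 together work at 2/15 per hour, so finishing takes 3/5 ÷ 2/15 = 9/2 hours.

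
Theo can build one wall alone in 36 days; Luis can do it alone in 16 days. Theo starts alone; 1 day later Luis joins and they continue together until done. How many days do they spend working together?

In 1 day Theo does 1/36 of the job, leaving 35/36.
Theo and Luis together work at 13/144 per day, so finishing takes 35/36 ÷ 13/144 = 140/13 days.

140/13 days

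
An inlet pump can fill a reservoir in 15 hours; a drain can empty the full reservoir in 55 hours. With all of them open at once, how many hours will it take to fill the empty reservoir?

165/8 hours

Net rate = 1/15 − 1/55 = (11 − 3)/165 = 8/165 per hour.
Filling time = 1 ÷ (8/165) = 165/8 hours.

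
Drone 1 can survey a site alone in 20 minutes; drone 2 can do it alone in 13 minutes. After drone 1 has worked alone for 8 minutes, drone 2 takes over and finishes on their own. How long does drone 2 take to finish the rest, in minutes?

39/5 minutes

In 8 minutes drone 1 does 8/20 = 2/5 of the job, leaving 3/5.
Drone 2 works at 1/13 per minute, so finishing takes 3/5 ÷ 1/13 = 39/5 minutes.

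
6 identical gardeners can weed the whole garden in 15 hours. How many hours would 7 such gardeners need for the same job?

Total work is 6·15 = 90 gardener-hours.
With 7 gardeners: 90/7 hours.

90/7 hours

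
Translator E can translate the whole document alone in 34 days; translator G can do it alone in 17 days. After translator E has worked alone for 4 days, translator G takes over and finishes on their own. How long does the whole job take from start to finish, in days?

19 days

In 4 days translator E does 4/34 = 2/17 of the job, leaving 15/17.
Translator G works at 1/17 per day, so finishing takes 15/17 ÷ 1/17 = 15 days.
Total time = 4 + 15 = 19 days.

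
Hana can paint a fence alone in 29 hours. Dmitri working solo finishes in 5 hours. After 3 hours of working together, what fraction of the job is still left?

43/145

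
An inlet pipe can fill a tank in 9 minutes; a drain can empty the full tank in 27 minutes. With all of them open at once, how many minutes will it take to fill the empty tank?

27/2 minutes

Net rate = 1/9 − 1/27 = (3 − 1)/27 = 2/27 per minute.
Filling time = 1 ÷ (2/27) = 27/2 minutes.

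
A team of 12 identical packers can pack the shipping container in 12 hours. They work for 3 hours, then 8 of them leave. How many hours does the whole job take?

One packer does 1/144 of the job per hour.
After 3 hours with 12 packers, 1/4 is done (3/4 left).
With 4 packers the rate is 4/144 = 1/36, so the rest takes 3/4 ÷ 1/36 = 27 hours.
Total = 3 + 27 = 30 hours.

30 hours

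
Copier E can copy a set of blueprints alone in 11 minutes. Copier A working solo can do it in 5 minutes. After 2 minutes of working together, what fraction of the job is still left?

Combined rate: 1/11 + 1/5 = (5 + 11)/55 = 16/55 per minute.
In 2 minutes they complete 2·16/55 = 32/55 of the job.
So 23/55 remains.

23/55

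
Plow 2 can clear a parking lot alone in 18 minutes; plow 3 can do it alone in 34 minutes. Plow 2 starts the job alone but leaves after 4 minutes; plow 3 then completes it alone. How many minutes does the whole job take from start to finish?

In 4 minutes plow 2 does 4/18 = 2/9 of the job, leaving 7/9.
Plow 3 works at 1/34 per minute, so finishing takes 7/9 ÷ 1/34 = 238/9 minutes.
Total time = 4 + 238/9 = 274/9 minutes.

274/9 minutes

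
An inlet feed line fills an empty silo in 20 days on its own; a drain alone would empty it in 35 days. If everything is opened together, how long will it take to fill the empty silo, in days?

Net rate = 1/20 − 1/35 = (7 − 4)/140 = 3/140 per day.
Filling time = 1 ÷ (3/140) = 140/3 days.

140/3 days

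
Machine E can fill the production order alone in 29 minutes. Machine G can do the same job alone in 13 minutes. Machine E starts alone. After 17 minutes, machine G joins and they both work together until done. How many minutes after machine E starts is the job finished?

In the first 17 minutes machine E alone does 17/29 of the job, leaving 12/29.
Once everyone is working, combined rate: 1/29 + 1/13 = (13 + 29)/377 = 42/377 per minute.
Remaining 12/29 at 42/377 per minute takes 26/7 minutes.
Total from the start = 17 + 26/7 = 145/7 minutes.

145/7 minutes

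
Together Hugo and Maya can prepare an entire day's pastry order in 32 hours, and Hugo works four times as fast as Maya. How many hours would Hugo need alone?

40 hours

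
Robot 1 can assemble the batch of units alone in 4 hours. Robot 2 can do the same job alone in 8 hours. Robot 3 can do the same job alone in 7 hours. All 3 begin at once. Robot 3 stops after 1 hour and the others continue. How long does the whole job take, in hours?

In the first 1 hour the combined rate is 29/56, so 29/56 of the job is done, leaving 27/56.
After Robot 3 leaves the rate is 3/8 per hour; the remaining 27/56 takes 9/7 hours.
Total = 1 + 9/7 = 16/7 hours.

16/7 hours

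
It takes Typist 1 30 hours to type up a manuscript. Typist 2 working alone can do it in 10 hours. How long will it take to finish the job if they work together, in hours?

15/2 hours

Combined rate: 1/30 + 1/10 = (1 + 3)/30 = 4/30 = 2/15 per hour.
Time = 1 ÷ (2/15) = 15/2 hours.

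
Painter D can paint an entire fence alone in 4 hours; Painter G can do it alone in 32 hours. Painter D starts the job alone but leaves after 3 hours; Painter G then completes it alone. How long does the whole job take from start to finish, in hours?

11 hours

In 3 hours Painter D does 3/4 of the job, leaving 1/4.
Painter G works at 1/32 per hour, so finishing takes 1/4 ÷ 1/32 = 8 hours.
Total time = 3 + 8 = 11 hours.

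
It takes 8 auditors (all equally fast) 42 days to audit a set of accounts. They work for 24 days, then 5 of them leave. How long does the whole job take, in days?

One auditor does 1/336 of the job per day.
After 24 days with 8 auditors, 4/7 is done (3/7 left).
With 3 auditors the rate is 3/336 = 1/112, so the rest takes 3/7 ÷ 1/112 = 48 days.
Total = 24 + 48 = 72 days.

72 days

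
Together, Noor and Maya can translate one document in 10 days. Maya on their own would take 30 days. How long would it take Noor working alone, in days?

15 days

Combined rate is 1/10 per day.
Known contribution: 1/30 per day.
So Noor's rate is 1/10 − 1/30 = 1/15, meaning 15 days alone.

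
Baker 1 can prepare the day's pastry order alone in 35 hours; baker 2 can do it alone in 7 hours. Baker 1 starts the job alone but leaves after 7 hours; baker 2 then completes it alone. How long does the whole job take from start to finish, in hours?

63/5 hours

In 7 hours baker 1 does 7/35 = 1/5 of the job, leaving 4/5.
Baker 2 works at 1/7 per hour, so finishing takes 4/5 ÷ 1/7 = 28/5 hours.
Total time = 7 + 28/5 = 63/5 hours.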